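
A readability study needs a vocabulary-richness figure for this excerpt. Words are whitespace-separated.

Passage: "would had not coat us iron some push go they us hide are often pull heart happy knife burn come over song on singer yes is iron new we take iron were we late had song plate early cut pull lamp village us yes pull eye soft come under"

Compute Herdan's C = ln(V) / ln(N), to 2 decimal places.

N = 49, V = 38.
ln(V) = 3.637586, ln(N) = 3.891820
C = 3.637586 / 3.891820 = 0.93

0.93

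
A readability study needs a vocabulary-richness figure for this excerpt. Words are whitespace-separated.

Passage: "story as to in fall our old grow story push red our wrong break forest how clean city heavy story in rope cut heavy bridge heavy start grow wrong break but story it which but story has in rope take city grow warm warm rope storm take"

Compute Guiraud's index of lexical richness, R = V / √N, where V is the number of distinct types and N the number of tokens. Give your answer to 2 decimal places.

N = 47, V = 28.
√N = 6.855655
R = 28 / 6.855655 = 4.08

4.08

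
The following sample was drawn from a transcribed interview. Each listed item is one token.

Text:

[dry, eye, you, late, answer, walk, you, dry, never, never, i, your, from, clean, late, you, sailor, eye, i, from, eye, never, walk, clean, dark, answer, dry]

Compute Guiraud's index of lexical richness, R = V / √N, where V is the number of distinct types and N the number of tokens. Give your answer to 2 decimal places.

N = 27, V = 13.
√N = 5.196152
R = 13 / 5.196152 = 2.50

2.50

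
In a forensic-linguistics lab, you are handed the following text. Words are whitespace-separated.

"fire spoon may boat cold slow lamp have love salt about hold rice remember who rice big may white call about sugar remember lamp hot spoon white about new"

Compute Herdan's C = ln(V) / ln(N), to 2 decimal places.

0.90

N = 29, V = 21.
ln(V) = 3.044522, ln(N) = 3.367296
C = 3.044522 / 3.367296 = 0.90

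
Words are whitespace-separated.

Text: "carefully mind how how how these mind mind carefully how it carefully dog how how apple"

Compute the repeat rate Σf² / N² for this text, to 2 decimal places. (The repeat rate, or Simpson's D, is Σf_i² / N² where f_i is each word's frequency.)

0.23

Frequencies: how:6, carefully:3, mind:3, these:1, it:1, dog:1, apple:1
Σf² = 58; N² = 256
Repeat rate = 58 / 256 = 0.23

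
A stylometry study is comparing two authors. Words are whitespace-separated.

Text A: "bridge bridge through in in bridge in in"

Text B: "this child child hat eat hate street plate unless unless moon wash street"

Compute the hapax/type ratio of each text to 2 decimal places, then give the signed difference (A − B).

-0.37

A: hapax=1, V=3, ratio=0.33
B: hapax=7, V=10, ratio=0.70
Difference = 0.33 − 0.70 = -0.37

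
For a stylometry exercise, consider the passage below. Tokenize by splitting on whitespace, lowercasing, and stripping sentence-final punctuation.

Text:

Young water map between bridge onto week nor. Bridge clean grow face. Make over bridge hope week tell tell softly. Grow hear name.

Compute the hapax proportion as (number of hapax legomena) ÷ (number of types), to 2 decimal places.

0.78

Frequencies: bridge:3, week:2, grow:2, tell:2, young:1, water:1, map:1, between:1, onto:1, nor:1, clean:1, face:1, make:1, over:1, hope:1, softly:1, hear:1, name:1
Hapax count = 14; type count = 18.
Ratio = 14 / 18 = 0.78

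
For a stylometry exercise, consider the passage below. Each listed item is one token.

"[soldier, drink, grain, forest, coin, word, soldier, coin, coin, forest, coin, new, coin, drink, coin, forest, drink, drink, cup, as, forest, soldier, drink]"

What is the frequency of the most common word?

6

Frequencies: coin:6, drink:5, forest:4, soldier:3, grain:1, word:1, new:1, cup:1, as:1
Most common: 'coin' with frequency 6.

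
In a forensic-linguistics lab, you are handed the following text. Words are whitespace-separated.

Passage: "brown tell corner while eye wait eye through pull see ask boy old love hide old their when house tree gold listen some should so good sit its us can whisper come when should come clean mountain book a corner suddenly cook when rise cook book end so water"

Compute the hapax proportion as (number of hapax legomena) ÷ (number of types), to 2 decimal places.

Frequencies: when:3, corner:2, eye:2, old:2, should:2, so:2, come:2, book:2, cook:2, brown:1, tell:1, while:1, wait:1, through:1, pull:1, see:1, ask:1, boy:1, love:1, hide:1, … (19 more, each freq 1)
Hapax count = 30; type count = 39.
Ratio = 30 / 39 = 0.77

0.77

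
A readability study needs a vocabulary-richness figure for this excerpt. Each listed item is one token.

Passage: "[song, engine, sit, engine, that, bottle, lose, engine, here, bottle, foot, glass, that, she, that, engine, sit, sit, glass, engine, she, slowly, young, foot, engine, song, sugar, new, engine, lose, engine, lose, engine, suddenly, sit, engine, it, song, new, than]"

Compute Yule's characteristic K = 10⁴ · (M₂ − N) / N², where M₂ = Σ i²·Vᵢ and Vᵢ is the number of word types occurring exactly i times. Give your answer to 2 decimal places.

812.50

Frequencies: engine:10, sit:4, song:3, that:3, lose:3, bottle:2, foot:2, glass:2, she:2, new:2, here:1, slowly:1, young:1, sugar:1, suddenly:1, it:1, than:1
N = 40. Frequency spectrum: V_1=7, V_2=5, V_3=3, V_4=1, V_10=1
M₂ = 1²·7 + 2²·5 + 3²·3 + 4²·1 + 10²·1 = 170
K = 10000 × (170 − 40) / 40² = 812.50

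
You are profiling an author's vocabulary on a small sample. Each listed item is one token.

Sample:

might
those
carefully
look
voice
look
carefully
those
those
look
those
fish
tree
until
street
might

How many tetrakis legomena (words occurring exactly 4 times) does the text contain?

Frequencies: those:4, look:3, might:2, carefully:2, voice:1, fish:1, tree:1, until:1, street:1
Words with frequency 4: those

1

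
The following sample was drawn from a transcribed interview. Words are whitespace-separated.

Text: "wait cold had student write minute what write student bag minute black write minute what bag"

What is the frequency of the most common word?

Frequencies: write:3, minute:3, student:2, what:2, bag:2, wait:1, cold:1, had:1, black:1
Most common: 'write' with frequency 3.

3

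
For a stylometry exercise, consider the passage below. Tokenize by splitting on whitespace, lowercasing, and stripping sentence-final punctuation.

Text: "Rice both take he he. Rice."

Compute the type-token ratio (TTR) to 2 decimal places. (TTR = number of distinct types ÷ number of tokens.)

0.67

N = 6 tokens, V = 4 types.
TTR = V / N = 4 / 6 = 0.67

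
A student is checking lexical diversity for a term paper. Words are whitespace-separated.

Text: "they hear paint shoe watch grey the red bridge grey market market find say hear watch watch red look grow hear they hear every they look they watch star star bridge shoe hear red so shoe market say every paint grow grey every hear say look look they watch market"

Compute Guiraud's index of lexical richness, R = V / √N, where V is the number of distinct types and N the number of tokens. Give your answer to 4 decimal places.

N = 50, V = 17.
√N = 7.071068
R = 17 / 7.071068 = 2.4042

2.4042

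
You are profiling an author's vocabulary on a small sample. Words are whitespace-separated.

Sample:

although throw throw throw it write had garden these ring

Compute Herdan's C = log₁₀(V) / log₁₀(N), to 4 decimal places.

N = 10, V = 8.
log₁₀(V) = 0.903090, log₁₀(N) = 1.000000
C = 0.903090 / 1.000000 = 0.9031

0.9031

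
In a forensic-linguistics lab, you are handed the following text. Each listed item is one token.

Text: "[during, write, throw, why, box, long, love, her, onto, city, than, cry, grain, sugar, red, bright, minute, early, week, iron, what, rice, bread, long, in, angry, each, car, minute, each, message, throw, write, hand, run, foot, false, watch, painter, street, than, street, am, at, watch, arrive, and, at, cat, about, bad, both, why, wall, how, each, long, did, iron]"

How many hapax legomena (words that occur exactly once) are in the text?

35

Frequencies: long:3, each:3, write:2, throw:2, why:2, than:2, minute:2, iron:2, watch:2, street:2, at:2, during:1, box:1, love:1, her:1, onto:1, city:1, cry:1, grain:1, sugar:1, … (26 more, each freq 1)
Hapax (freq=1): about, am, and, angry, arrive, bad, both, box, bread, bright, car, cat, city, cry, did, during, early, false, foot, grain, hand, her, how, in, love, message, onto, painter, red, rice, run, sugar, wall, week, what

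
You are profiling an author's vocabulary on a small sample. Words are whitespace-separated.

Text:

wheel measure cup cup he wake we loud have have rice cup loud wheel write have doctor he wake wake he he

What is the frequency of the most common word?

Frequencies: he:4, cup:3, wake:3, have:3, wheel:2, loud:2, measure:1, we:1, rice:1, write:1, doctor:1
Most common: 'he' with frequency 4.

4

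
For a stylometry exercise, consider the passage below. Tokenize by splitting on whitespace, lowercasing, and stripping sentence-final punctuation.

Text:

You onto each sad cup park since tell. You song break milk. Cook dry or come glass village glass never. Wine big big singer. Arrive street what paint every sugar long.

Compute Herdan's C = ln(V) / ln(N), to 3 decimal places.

0.970

N = 31, V = 28.
ln(V) = 3.332205, ln(N) = 3.433987
C = 3.332205 / 3.433987 = 0.970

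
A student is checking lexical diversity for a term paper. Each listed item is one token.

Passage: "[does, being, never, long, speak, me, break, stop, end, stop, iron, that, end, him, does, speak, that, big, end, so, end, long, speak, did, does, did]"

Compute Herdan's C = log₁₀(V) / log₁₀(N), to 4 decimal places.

N = 26, V = 15.
log₁₀(V) = 1.176091, log₁₀(N) = 1.414973
C = 1.176091 / 1.414973 = 0.8312

0.8312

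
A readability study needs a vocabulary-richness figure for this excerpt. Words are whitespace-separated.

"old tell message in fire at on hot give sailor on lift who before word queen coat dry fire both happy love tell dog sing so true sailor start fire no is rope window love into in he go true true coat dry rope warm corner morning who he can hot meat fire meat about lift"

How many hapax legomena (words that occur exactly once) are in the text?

Frequencies: fire:4, true:3, tell:2, in:2, on:2, hot:2, sailor:2, lift:2, who:2, coat:2, dry:2, love:2, rope:2, he:2, meat:2, old:1, message:1, at:1, give:1, before:1, … (18 more, each freq 1)
Hapax (freq=1): about, at, before, both, can, corner, dog, give, go, happy, into, is, message, morning, no, old, queen, sing, so, start, warm, window, word

23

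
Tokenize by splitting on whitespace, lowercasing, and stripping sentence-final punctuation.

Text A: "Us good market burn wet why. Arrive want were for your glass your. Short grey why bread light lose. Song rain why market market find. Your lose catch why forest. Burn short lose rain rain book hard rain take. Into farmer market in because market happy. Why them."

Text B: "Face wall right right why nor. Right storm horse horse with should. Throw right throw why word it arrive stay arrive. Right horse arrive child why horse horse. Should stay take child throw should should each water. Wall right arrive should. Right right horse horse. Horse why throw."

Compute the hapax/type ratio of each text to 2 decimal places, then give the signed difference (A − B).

0.27

A: hapax=24, V=31, ratio=0.77
B: hapax=9, V=18, ratio=0.50
Difference = 0.77 − 0.50 = 0.27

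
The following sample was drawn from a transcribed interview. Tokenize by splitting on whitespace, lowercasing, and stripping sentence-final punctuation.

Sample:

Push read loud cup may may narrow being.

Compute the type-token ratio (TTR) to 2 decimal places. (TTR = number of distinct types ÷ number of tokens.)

N = 8 tokens, V = 7 types.
TTR = V / N = 7 / 8 = 0.88

0.88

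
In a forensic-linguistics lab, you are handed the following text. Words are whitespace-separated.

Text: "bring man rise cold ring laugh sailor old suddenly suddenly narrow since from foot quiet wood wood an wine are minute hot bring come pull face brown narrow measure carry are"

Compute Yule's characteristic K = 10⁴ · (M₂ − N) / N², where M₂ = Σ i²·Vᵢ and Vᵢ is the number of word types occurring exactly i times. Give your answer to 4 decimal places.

Frequencies: bring:2, suddenly:2, narrow:2, wood:2, are:2, man:1, rise:1, cold:1, ring:1, laugh:1, sailor:1, old:1, since:1, from:1, foot:1, quiet:1, an:1, wine:1, minute:1, hot:1, … (6 more, each freq 1)
N = 31. Frequency spectrum: V_1=21, V_2=5
M₂ = 1²·21 + 2²·5 = 41
K = 10000 × (41 − 31) / 31² = 104.0583

104.0583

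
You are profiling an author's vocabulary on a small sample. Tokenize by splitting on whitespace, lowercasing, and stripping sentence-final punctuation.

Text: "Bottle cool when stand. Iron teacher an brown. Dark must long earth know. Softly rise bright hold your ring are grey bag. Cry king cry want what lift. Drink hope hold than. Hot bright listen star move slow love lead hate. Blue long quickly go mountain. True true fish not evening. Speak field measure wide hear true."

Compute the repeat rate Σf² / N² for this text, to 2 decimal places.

0.02

Frequencies: true:3, long:2, bright:2, hold:2, cry:2, bottle:1, cool:1, when:1, stand:1, iron:1, teacher:1, an:1, brown:1, dark:1, must:1, earth:1, know:1, softly:1, rise:1, your:1, … (31 more, each freq 1)
Σf² = 71; N² = 3249
Repeat rate = 71 / 3249 = 0.02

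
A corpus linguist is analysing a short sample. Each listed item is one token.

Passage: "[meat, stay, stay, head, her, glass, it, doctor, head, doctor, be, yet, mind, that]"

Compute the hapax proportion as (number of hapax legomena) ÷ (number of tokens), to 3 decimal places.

0.571

Frequencies: stay:2, head:2, doctor:2, meat:1, her:1, glass:1, it:1, be:1, yet:1, mind:1, that:1
Hapax count = 8; token count = 14.
Ratio = 8 / 14 = 0.571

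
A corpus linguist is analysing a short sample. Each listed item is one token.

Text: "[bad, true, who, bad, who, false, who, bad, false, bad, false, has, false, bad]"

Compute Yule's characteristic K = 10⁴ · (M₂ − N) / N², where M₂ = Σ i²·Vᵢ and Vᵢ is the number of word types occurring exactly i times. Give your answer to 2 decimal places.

Frequencies: bad:5, false:4, who:3, true:1, has:1
N = 14. Frequency spectrum: V_1=2, V_3=1, V_4=1, V_5=1
M₂ = 1²·2 + 3²·1 + 4²·1 + 5²·1 = 52
K = 10000 × (52 − 14) / 14² = 1938.78

1938.78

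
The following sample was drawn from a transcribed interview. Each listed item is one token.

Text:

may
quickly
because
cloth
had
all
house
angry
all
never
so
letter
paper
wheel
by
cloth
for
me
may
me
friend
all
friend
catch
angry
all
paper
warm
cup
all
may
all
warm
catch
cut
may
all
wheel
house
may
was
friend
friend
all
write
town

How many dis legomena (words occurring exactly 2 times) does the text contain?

Frequencies: all:8, may:5, friend:4, cloth:2, house:2, angry:2, paper:2, wheel:2, me:2, catch:2, warm:2, quickly:1, because:1, had:1, never:1, so:1, letter:1, by:1, for:1, cup:1, … (4 more, each freq 1)
Words with frequency 2: angry, catch, cloth, house, me, paper, warm, wheel

8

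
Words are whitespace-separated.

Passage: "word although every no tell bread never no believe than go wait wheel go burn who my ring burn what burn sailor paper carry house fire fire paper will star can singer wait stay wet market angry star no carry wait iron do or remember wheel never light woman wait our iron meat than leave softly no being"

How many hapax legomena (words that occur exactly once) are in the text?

29

Frequencies: no:4, wait:4, burn:3, never:2, than:2, go:2, wheel:2, paper:2, carry:2, fire:2, star:2, iron:2, word:1, although:1, every:1, tell:1, bread:1, believe:1, who:1, my:1, … (21 more, each freq 1)
Hapax (freq=1): although, angry, being, believe, bread, can, do, every, house, leave, light, market, meat, my, or, our, remember, ring, sailor, singer, softly, stay, tell, wet, what, who, will, woman, word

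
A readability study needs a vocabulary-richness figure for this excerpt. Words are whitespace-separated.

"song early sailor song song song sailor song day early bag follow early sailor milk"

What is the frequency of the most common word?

5

Frequencies: song:5, early:3, sailor:3, day:1, bag:1, follow:1, milk:1
Most common: 'song' with frequency 5.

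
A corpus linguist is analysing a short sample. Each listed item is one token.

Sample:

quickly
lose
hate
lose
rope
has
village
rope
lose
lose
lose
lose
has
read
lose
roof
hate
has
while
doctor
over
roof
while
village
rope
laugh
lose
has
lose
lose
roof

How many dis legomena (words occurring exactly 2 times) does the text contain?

Frequencies: lose:10, has:4, rope:3, roof:3, hate:2, village:2, while:2, quickly:1, read:1, doctor:1, over:1, laugh:1
Words with frequency 2: hate, village, while

3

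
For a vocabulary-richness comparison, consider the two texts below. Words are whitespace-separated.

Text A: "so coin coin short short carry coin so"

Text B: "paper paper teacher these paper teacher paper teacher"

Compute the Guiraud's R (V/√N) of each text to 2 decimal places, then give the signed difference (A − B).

0.35

A: V=4, N=8, R=1.41
B: V=3, N=8, R=1.06
Difference = 1.41 − 1.06 = 0.35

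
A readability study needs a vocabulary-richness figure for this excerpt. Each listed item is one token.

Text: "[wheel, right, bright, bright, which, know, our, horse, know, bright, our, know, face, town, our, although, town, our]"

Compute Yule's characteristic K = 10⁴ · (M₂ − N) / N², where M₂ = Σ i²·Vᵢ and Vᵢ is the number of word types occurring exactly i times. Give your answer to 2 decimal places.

802.47

Frequencies: our:4, bright:3, know:3, town:2, wheel:1, right:1, which:1, horse:1, face:1, although:1
N = 18. Frequency spectrum: V_1=6, V_2=1, V_3=2, V_4=1
M₂ = 1²·6 + 2²·1 + 3²·2 + 4²·1 = 44
K = 10000 × (44 − 18) / 18² = 802.47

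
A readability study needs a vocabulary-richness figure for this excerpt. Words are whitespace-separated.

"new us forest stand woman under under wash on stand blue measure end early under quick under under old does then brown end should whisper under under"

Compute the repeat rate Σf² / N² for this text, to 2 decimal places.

0.10

Frequencies: under:7, stand:2, end:2, new:1, us:1, forest:1, woman:1, wash:1, on:1, blue:1, measure:1, early:1, quick:1, old:1, does:1, then:1, brown:1, should:1, whisper:1
Σf² = 73; N² = 729
Repeat rate = 73 / 729 = 0.10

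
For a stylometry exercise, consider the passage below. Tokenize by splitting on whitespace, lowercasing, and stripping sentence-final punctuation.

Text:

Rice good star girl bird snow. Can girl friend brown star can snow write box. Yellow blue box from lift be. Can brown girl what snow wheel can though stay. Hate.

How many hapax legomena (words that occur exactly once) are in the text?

Frequencies: can:4, girl:3, snow:3, star:2, brown:2, box:2, rice:1, good:1, bird:1, friend:1, write:1, yellow:1, blue:1, from:1, lift:1, be:1, what:1, wheel:1, though:1, stay:1, … (1 more, each freq 1)
Hapax (freq=1): be, bird, blue, friend, from, good, hate, lift, rice, stay, though, what, wheel, write, yellow

15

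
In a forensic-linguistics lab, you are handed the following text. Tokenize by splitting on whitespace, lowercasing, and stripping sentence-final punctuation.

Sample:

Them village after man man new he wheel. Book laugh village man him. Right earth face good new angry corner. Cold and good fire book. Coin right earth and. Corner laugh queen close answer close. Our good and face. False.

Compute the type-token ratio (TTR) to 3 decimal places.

N = 40 tokens, V = 25 types.
TTR = V / N = 25 / 40 = 0.625

0.625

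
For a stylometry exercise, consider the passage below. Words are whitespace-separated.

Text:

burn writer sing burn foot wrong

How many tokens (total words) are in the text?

Tokens: burn, writer, sing, burn, foot, wrong
N = 6

6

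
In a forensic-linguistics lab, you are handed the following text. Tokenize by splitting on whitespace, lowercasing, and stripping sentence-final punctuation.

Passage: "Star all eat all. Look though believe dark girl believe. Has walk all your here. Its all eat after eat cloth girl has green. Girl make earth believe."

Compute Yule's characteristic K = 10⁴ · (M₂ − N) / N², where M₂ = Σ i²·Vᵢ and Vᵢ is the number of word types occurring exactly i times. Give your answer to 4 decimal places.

408.1633

Frequencies: all:4, eat:3, believe:3, girl:3, has:2, star:1, look:1, though:1, dark:1, walk:1, your:1, here:1, its:1, after:1, cloth:1, green:1, make:1, earth:1
N = 28. Frequency spectrum: V_1=13, V_2=1, V_3=3, V_4=1
M₂ = 1²·13 + 2²·1 + 3²·3 + 4²·1 = 60
K = 10000 × (60 − 28) / 28² = 408.1633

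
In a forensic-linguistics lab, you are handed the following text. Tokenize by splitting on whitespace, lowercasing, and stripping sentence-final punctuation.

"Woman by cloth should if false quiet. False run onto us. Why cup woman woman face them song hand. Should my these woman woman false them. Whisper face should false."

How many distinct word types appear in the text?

Distinct types: {by, cloth, cup, face, false, hand, if, my, onto, quiet, run, should, song, them, these, us, whisper, why, woman}
V = 19

19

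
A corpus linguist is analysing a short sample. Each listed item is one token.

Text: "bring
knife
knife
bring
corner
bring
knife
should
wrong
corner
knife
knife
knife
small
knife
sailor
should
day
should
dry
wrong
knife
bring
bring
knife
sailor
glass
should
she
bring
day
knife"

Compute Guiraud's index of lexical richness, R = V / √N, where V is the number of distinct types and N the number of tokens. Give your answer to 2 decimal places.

1.94

N = 32, V = 11.
√N = 5.656854
R = 11 / 5.656854 = 1.94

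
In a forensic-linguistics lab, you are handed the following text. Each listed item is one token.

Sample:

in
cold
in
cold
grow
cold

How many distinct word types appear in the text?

3

Distinct types: {cold, grow, in}
V = 3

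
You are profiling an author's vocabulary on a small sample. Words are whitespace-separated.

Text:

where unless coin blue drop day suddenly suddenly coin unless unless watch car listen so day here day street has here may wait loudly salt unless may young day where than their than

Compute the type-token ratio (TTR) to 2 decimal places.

0.64

N = 33 tokens, V = 21 types.
TTR = V / N = 21 / 33 = 0.64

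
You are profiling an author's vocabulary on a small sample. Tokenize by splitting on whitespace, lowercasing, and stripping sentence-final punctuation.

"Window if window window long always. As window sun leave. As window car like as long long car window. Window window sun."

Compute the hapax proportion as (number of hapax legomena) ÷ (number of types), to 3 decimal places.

Frequencies: window:8, long:3, as:3, sun:2, car:2, if:1, always:1, leave:1, like:1
Hapax count = 4; type count = 9.
Ratio = 4 / 9 = 0.444

0.444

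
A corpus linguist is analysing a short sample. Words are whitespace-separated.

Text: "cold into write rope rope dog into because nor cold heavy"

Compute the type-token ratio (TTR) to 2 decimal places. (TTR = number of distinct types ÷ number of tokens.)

0.73

N = 11 tokens, V = 8 types.
TTR = V / N = 8 / 11 = 0.73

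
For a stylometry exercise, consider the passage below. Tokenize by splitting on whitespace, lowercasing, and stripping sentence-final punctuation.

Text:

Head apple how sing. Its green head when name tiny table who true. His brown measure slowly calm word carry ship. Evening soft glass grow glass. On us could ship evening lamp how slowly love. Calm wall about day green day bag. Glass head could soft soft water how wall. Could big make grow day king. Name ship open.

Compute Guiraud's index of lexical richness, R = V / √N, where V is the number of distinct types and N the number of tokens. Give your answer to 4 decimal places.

N = 59, V = 38.
√N = 7.681146
R = 38 / 7.681146 = 4.9472

4.9472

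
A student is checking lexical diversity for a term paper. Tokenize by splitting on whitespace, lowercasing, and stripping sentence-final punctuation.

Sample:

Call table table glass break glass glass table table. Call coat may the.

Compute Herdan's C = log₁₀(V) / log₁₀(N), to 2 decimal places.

0.76

N = 13, V = 7.
log₁₀(V) = 0.845098, log₁₀(N) = 1.113943
C = 0.845098 / 1.113943 = 0.76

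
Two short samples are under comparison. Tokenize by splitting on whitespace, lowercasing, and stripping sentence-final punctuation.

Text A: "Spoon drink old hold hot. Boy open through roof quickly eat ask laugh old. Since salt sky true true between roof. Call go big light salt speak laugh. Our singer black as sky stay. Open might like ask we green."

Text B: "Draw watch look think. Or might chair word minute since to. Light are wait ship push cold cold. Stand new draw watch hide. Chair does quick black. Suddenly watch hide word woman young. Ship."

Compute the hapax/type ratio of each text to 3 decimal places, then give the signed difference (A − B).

0.019

A: hapax=24, V=32, ratio=0.750
B: hapax=19, V=26, ratio=0.731
Difference = 0.750 − 0.731 = 0.019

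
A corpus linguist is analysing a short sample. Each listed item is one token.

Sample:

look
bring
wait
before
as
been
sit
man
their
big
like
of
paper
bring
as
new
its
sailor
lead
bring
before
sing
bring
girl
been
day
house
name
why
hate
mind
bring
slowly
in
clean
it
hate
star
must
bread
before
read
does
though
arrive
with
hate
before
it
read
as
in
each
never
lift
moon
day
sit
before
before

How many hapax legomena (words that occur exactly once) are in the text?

Frequencies: before:6, bring:5, as:3, hate:3, been:2, sit:2, day:2, in:2, it:2, read:2, look:1, wait:1, man:1, their:1, big:1, like:1, of:1, paper:1, new:1, its:1, … (21 more, each freq 1)
Hapax (freq=1): arrive, big, bread, clean, does, each, girl, house, its, lead, lift, like, look, man, mind, moon, must, name, never, new, of, paper, sailor, sing, slowly, star, their, though, wait, why, with

31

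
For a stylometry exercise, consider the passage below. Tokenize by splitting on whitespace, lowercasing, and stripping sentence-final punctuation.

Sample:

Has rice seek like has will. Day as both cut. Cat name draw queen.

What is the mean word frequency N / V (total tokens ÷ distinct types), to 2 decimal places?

1.08

N = 14 tokens, V = 13 types.
Mean frequency = N / V = 14 / 13 = 1.08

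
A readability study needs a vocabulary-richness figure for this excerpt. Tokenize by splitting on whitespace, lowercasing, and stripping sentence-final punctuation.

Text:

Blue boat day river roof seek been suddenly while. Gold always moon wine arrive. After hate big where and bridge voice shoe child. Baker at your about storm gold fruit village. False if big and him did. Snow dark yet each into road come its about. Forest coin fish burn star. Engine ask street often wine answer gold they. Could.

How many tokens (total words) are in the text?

Tokens: blue, boat, day, river, roof, seek, been, suddenly, while, gold, always, moon, wine, arrive, after, hate, big, where, and, bridge, voice, shoe, child, baker, at, your, about, storm, gold, fruit, village, false, if, big, and, him, did, snow, dark, yet, each, into, road, come, its, about, forest, coin, fish, burn, star, engine, ask, street, often, wine, answer, gold, they, could
N = 60

60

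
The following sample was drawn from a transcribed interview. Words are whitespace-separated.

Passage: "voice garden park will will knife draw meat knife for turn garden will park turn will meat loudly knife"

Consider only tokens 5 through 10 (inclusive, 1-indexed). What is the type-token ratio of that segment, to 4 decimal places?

0.8333

Segment tokens 5–10: will, knife, draw, meat, knife, for
Segment N = 6, segment V = 5.
TTR = 5 / 6 = 0.8333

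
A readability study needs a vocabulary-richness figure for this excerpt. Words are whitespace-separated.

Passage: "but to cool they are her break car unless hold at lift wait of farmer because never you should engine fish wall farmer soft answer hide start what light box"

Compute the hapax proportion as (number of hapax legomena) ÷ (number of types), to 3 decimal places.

Frequencies: farmer:2, but:1, to:1, cool:1, they:1, are:1, her:1, break:1, car:1, unless:1, hold:1, at:1, lift:1, wait:1, of:1, because:1, never:1, you:1, should:1, engine:1, … (9 more, each freq 1)
Hapax count = 28; type count = 29.
Ratio = 28 / 29 = 0.966

0.966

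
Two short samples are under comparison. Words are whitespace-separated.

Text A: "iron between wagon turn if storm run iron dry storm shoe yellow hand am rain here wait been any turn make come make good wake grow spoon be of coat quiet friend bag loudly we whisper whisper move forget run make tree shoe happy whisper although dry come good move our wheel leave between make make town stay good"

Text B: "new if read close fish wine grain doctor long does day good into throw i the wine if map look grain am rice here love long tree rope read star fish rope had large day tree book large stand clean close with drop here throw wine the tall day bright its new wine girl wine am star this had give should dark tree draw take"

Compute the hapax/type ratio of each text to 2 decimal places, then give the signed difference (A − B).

0.14

A: hapax=30, V=42, ratio=0.71
B: hapax=24, V=42, ratio=0.57
Difference = 0.71 − 0.57 = 0.14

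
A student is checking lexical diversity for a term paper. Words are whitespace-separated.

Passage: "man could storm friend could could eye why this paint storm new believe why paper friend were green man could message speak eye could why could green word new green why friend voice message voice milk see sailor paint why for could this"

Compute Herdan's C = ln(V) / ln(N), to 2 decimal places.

0.81

N = 43, V = 21.
ln(V) = 3.044522, ln(N) = 3.761200
C = 3.044522 / 3.761200 = 0.81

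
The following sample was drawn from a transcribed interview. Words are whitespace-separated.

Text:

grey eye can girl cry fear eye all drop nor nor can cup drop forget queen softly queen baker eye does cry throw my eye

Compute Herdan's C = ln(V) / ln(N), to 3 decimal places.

N = 25, V = 17.
ln(V) = 2.833213, ln(N) = 3.218876
C = 2.833213 / 3.218876 = 0.880

0.880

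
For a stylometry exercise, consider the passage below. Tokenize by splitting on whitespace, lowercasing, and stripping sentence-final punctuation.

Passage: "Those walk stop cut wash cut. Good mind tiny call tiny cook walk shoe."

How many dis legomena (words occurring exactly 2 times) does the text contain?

3

Frequencies: walk:2, cut:2, tiny:2, those:1, stop:1, wash:1, good:1, mind:1, call:1, cook:1, shoe:1
Words with frequency 2: cut, tiny, walk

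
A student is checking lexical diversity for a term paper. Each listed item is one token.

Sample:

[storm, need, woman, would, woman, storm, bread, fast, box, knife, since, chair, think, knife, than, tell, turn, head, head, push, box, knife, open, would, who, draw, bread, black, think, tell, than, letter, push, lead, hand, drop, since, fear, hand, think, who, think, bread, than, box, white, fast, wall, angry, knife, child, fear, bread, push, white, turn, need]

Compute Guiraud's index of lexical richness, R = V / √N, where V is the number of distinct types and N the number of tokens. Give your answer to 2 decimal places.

3.84

N = 57, V = 29.
√N = 7.549834
R = 29 / 7.549834 = 3.84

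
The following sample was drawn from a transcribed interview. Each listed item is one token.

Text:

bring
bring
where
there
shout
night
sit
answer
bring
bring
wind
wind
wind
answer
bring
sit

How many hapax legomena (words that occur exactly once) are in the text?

Frequencies: bring:5, wind:3, sit:2, answer:2, where:1, there:1, shout:1, night:1
Hapax (freq=1): night, shout, there, where

4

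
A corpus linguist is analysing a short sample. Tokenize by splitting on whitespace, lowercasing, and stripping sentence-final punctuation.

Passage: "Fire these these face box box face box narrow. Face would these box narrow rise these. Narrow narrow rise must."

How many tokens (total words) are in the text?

20

Tokens: fire, these, these, face, box, box, face, box, narrow, face, would, these, box, narrow, rise, these, narrow, narrow, rise, must
N = 20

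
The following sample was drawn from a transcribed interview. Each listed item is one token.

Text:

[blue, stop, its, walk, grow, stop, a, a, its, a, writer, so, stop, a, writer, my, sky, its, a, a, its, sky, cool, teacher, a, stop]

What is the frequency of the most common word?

7

Frequencies: a:7, stop:4, its:4, writer:2, sky:2, blue:1, walk:1, grow:1, so:1, my:1, cool:1, teacher:1
Most common: 'a' with frequency 7.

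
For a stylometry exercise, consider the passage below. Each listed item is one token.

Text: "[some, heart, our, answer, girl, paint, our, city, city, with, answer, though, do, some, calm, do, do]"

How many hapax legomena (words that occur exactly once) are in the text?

Frequencies: do:3, some:2, our:2, answer:2, city:2, heart:1, girl:1, paint:1, with:1, though:1, calm:1
Hapax (freq=1): calm, girl, heart, paint, though, with

6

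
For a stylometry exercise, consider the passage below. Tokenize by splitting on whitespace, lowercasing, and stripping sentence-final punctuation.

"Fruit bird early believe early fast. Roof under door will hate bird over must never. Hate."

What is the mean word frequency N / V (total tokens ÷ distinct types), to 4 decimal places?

N = 16 tokens, V = 13 types.
Mean frequency = N / V = 16 / 13 = 1.2308

1.2308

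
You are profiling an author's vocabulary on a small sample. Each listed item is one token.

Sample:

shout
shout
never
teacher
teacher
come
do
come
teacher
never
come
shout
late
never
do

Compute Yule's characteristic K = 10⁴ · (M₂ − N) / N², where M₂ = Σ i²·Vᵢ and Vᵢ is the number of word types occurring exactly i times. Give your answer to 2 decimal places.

Frequencies: shout:3, never:3, teacher:3, come:3, do:2, late:1
N = 15. Frequency spectrum: V_1=1, V_2=1, V_3=4
M₂ = 1²·1 + 2²·1 + 3²·4 = 41
K = 10000 × (41 − 15) / 15² = 1155.56

1155.56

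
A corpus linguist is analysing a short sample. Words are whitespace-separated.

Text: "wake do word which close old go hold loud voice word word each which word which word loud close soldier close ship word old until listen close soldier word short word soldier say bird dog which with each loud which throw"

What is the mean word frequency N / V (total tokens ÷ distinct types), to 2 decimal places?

N = 41 tokens, V = 21 types.
Mean frequency = N / V = 41 / 21 = 1.95

1.95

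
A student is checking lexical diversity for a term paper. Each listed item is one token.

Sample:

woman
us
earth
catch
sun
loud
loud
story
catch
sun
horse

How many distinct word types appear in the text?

8

Distinct types: {catch, earth, horse, loud, story, sun, us, woman}
V = 8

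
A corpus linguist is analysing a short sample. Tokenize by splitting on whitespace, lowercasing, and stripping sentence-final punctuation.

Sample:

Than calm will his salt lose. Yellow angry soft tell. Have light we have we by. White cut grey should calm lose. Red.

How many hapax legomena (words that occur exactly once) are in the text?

Frequencies: calm:2, lose:2, have:2, we:2, than:1, will:1, his:1, salt:1, yellow:1, angry:1, soft:1, tell:1, light:1, by:1, white:1, cut:1, grey:1, should:1, red:1
Hapax (freq=1): angry, by, cut, grey, his, light, red, salt, should, soft, tell, than, white, will, yellow

15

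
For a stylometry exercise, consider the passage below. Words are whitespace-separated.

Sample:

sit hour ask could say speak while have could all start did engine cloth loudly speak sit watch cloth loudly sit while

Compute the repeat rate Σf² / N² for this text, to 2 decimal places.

Frequencies: sit:3, could:2, speak:2, while:2, cloth:2, loudly:2, hour:1, ask:1, say:1, have:1, all:1, start:1, did:1, engine:1, watch:1
Σf² = 38; N² = 484
Repeat rate = 38 / 484 = 0.08

0.08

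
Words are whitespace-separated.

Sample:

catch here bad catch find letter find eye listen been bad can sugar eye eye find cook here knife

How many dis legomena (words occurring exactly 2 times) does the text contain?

Frequencies: find:3, eye:3, catch:2, here:2, bad:2, letter:1, listen:1, been:1, can:1, sugar:1, cook:1, knife:1
Words with frequency 2: bad, catch, here

3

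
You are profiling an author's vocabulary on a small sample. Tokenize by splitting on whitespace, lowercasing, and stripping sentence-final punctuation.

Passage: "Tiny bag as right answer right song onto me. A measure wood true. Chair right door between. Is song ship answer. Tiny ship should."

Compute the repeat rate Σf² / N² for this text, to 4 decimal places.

0.0660

Frequencies: right:3, tiny:2, answer:2, song:2, ship:2, bag:1, as:1, onto:1, me:1, a:1, measure:1, wood:1, true:1, chair:1, door:1, between:1, is:1, should:1
Σf² = 38; N² = 576
Repeat rate = 38 / 576 = 0.0660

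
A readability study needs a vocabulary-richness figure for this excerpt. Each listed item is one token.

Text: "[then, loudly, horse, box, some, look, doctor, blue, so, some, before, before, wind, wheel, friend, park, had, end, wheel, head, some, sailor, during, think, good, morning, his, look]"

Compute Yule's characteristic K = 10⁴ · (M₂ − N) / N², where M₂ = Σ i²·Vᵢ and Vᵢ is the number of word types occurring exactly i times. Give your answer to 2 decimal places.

153.06

Frequencies: some:3, look:2, before:2, wheel:2, then:1, loudly:1, horse:1, box:1, doctor:1, blue:1, so:1, wind:1, friend:1, park:1, had:1, end:1, head:1, sailor:1, during:1, think:1, … (3 more, each freq 1)
N = 28. Frequency spectrum: V_1=19, V_2=3, V_3=1
M₂ = 1²·19 + 2²·3 + 3²·1 = 40
K = 10000 × (40 − 28) / 28² = 153.06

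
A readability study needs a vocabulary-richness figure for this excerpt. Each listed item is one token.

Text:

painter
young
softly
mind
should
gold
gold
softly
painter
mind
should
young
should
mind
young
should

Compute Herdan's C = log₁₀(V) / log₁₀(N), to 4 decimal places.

N = 16, V = 6.
log₁₀(V) = 0.778151, log₁₀(N) = 1.204120
C = 0.778151 / 1.204120 = 0.6462

0.6462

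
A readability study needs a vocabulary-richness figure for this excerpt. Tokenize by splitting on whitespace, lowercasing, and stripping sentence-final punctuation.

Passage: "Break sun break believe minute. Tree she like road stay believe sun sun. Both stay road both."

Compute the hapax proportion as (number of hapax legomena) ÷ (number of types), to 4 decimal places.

Frequencies: sun:3, break:2, believe:2, road:2, stay:2, both:2, minute:1, tree:1, she:1, like:1
Hapax count = 4; type count = 10.
Ratio = 4 / 10 = 0.4000

0.4000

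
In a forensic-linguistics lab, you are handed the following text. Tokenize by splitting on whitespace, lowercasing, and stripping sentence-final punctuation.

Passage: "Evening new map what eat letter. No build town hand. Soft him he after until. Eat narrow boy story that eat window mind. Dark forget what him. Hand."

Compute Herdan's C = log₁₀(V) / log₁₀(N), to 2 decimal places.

0.94

N = 28, V = 23.
log₁₀(V) = 1.361728, log₁₀(N) = 1.447158
C = 1.361728 / 1.447158 = 0.94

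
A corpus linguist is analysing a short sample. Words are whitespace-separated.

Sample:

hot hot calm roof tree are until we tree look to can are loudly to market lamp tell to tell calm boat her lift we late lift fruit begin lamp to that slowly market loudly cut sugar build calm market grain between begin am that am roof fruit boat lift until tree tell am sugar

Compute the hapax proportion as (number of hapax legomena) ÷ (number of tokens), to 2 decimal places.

Frequencies: to:4, calm:3, tree:3, market:3, tell:3, lift:3, am:3, hot:2, roof:2, are:2, until:2, we:2, loudly:2, lamp:2, boat:2, fruit:2, begin:2, that:2, sugar:2, look:1, … (8 more, each freq 1)
Hapax count = 9; token count = 55.
Ratio = 9 / 55 = 0.16

0.16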